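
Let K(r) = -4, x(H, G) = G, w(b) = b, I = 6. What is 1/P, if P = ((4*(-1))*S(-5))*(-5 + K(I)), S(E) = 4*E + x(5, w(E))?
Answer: -1/900 ≈ -0.0011111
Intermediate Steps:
S(E) = 5*E (S(E) = 4*E + E = 5*E)
P = -900 (P = ((4*(-1))*(5*(-5)))*(-5 - 4) = -4*(-25)*(-9) = 100*(-9) = -900)
1/P = 1/(-900) = -1/900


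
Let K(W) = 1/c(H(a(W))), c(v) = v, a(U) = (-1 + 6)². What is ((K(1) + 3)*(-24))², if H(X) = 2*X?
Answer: 3283344/625 ≈ 5253.4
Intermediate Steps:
a(U) = 25 (a(U) = 5² = 25)
K(W) = 1/50 (K(W) = 1/(2*25) = 1/50)
((K(1) + 3)*(-24))² = ((1/50 + 3)*(-24))² = ((151/50)*(-24))² = (-1812/25)² = 3283344/625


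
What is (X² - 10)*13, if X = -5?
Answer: 195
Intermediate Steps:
(X² - 10)*13 = ((-5)² - 10)*13 = (25 - 10)*13 = 15*13 = 195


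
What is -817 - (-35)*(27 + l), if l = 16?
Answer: 688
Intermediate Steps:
-817 - (-35)*(27 + l) = -817 - (-35)*(27 + 16) = -817 - (-35)*43 = -817 - 1*(-1505) = -817 + 1505 = 688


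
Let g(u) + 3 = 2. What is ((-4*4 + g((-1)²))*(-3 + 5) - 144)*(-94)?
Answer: 16732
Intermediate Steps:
g(u) = -1 (g(u) = -3 + 2 = -1)
((-4*4 + g((-1)²))*(-3 + 5) - 144)*(-94) = ((-4*4 - 1)*(-3 + 5) - 144)*(-94) = ((-16 - 1)*2 - 144)*(-94) = (-17*2 - 144)*(-94) = (-34 - 144)*(-94) = -178*(-94) = 16732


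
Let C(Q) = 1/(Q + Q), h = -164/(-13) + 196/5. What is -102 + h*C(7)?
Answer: -44726/455 ≈ -98.299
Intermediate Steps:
h = 3368/65 (h = -164*(-1/13) + 196*(⅕) = 164/13 + 196/5 = 3368/65 ≈ 51.815)
C(Q) = 1/(2*Q)
-102 + h*C(7) = -102 + 3368*((½)/7)/65 = -102 + 3368*((½)*(⅐))/65 = -102 + (3368/65)*(1/14) = -102 + 1684/455 = -44726/455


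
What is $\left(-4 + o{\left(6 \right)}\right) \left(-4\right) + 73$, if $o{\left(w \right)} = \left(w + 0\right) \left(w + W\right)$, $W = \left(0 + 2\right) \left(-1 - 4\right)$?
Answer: $185$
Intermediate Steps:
$W = -10$ ($W = 2 \left(-5\right) = -10$)
$o{\left(w \right)} = w \left(-10 + w\right)$ ($o{\left(w \right)} = \left(w + 0\right) \left(w - 10\right) = w \left(-10 + w\right)$)
$\left(-4 + o{\left(6 \right)}\right) \left(-4\right) + 73 = \left(-4 + 6 \left(-10 + 6\right)\right) \left(-4\right) + 73 = \left(-4 + 6 \left(-4\right)\right) \left(-4\right) + 73 = \left(-4 - 24\right) \left(-4\right) + 73 = \left(-28\right) \left(-4\right) + 73 = 112 + 73 = 185$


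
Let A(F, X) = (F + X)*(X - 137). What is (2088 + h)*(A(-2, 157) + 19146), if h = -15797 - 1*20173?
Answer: -753738972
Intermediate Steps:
A(F, X) = (-137 + X)*(F + X) (A(F, X) = (F + X)*(-137 + X) = (-137 + X)*(F + X))
h = -35970 (h = -15797 - 20173 = -35970)
(2088 + h)*(A(-2, 157) + 19146) = (2088 - 35970)*((157² - 137*(-2) - 137*157 - 2*157) + 19146) = -33882*((24649 + 274 - 21509 - 314) + 19146) = -33882*(3100 + 19146) = -33882*22246 = -753738972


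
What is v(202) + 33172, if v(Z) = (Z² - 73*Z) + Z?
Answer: 59432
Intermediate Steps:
v(Z) = Z² - 72*Z
v(202) + 33172 = 202*(-72 + 202) + 33172 = 202*130 + 33172 = 26260 + 33172 = 59432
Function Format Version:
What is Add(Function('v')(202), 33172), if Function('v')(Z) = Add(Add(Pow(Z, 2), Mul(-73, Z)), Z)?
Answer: 59432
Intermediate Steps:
Function('v')(Z) = Add(Pow(Z, 2), Mul(-72, Z))
Add(Function('v')(202), 33172) = Add(Mul(202, Add(-72, 202)), 33172) = Add(Mul(202, 130), 33172) = Add(26260, 33172) = 59432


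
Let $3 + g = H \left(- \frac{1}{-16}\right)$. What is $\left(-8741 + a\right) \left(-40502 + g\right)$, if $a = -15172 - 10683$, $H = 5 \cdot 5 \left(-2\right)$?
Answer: $\frac{2802838185}{2} \approx 1.4014 \cdot 10^{9}$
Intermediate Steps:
$H = -50$ ($H = 25 \left(-2\right) = -50$)
$g = - \frac{49}{8}$ ($g = -3 - 50 \left(- \frac{1}{-16}\right) = -3 - 50 \left(\left(-1\right) \left(- \frac{1}{16}\right)\right) = -3 - \frac{25}{8} = - \frac{49}{8} \approx -6.125$)
$a = -25855$ ($a = -15172 - 10683 = -25855$)
$\left(-8741 + a\right) \left(-40502 + g\right) = \left(-8741 - 25855\right) \left(-40502 - \frac{49}{8}\right) = \left(-34596\right) \left(- \frac{324065}{8}\right) = \frac{2802838185}{2}$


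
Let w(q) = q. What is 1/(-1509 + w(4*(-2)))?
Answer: -1/1517 ≈ -0.00065920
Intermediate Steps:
1/(-1509 + w(4*(-2))) = 1/(-1509 + 4*(-2)) = 1/(-1509 - 8) = 1/(-1517) = -1/1517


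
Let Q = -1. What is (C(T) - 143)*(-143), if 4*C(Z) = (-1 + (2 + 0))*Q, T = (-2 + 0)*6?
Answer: 81939/4 ≈ 20485.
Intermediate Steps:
T = -12 (T = -2*6 = -12)
C(Z) = -¼ (C(Z) = ((-1 + (2 + 0))*(-1))/4 = ((-1 + 2)*(-1))/4 = (1*(-1))/4 = (¼)*(-1) = -¼)
(C(T) - 143)*(-143) = (-¼ - 143)*(-143) = -573/4*(-143) = 81939/4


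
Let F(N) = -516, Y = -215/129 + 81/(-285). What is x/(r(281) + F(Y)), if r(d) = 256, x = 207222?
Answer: -103611/130 ≈ -797.01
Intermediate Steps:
Y = -556/285 (Y = -215*1/129 + 81*(-1/285) = -5/3 - 27/95 = -556/285 ≈ -1.9509)
x/(r(281) + F(Y)) = 207222/(256 - 516) = 207222/(-260) = 207222*(-1/260) = -103611/130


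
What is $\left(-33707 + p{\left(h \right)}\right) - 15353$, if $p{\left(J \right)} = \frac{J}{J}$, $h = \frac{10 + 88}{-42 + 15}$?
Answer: $-49059$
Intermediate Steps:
$h = - \frac{98}{27}$ ($h = \frac{98}{-27} = 98 \left(- \frac{1}{27}\right) = - \frac{98}{27} \approx -3.6296$)
$p{\left(J \right)} = 1$
$\left(-33707 + p{\left(h \right)}\right) - 15353 = \left(-33707 + 1\right) - 15353 = -33706 - 15353 = -49059$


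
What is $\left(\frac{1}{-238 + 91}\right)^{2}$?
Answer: $\frac{1}{21609} \approx 4.6277 \cdot 10^{-5}$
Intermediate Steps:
$\left(\frac{1}{-238 + 91}\right)^{2} = \left(\frac{1}{-147}\right)^{2} = \left(- \frac{1}{147}\right)^{2} = \frac{1}{21609}$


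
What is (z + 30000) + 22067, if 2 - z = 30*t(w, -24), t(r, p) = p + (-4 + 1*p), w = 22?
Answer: 53629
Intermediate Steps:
t(r, p) = -4 + 2*p (t(r, p) = p + (-4 + p) = -4 + 2*p)
z = 1562 (z = 2 - 30*(-4 + 2*(-24)) = 2 - 30*(-4 - 48) = 2 - 30*(-52) = 2 - 1*(-1560) = 2 + 1560 = 1562)
(z + 30000) + 22067 = (1562 + 30000) + 22067 = 31562 + 22067 = 53629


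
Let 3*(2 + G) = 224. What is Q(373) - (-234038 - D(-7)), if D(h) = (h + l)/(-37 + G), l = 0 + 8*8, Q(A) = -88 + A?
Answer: 25072732/107 ≈ 2.3432e+5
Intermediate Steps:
G = 218/3 (G = -2 + (⅓)*224 = -2 + 224/3 = 218/3 ≈ 72.667)
l = 64 (l = 0 + 64 = 64)
D(h) = 192/107 + 3*h/107 (D(h) = (h + 64)/(-37 + 218/3) = (64 + h)/(107/3) = (64 + h)*(3/107) = 192/107 + 3*h/107)
Q(373) - (-234038 - D(-7)) = (-88 + 373) - (-234038 - (192/107 + (3/107)*(-7))) = 285 - (-234038 - (192/107 - 21/107)) = 285 - (-234038 - 1*171/107) = 285 - (-234038 - 171/107) = 285 - 1*(-25042237/107) = 285 + 25042237/107 = 25072732/107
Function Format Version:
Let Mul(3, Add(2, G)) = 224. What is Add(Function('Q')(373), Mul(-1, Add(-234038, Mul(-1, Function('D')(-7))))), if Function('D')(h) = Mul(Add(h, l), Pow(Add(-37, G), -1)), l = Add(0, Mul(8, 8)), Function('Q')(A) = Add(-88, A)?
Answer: Rational(25072732, 107) ≈ 2.3432e+5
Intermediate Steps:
G = Rational(218, 3) (G = Add(-2, Mul(Rational(1, 3), 224)) = Add(-2, Rational(224, 3)) = Rational(218, 3) ≈ 72.667)
l = 64 (l = Add(0, 64) = 64)
Function('D')(h) = Add(Rational(192, 107), Mul(Rational(3, 107), h)) (Function('D')(h) = Mul(Add(h, 64), Pow(Add(-37, Rational(218, 3)), -1)) = Mul(Add(64, h), Pow(Rational(107, 3), -1)) = Mul(Add(64, h), Rational(3, 107)) = Add(Rational(192, 107), Mul(Rational(3, 107), h)))
Add(Function('Q')(373), Mul(-1, Add(-234038, Mul(-1, Function('D')(-7))))) = Add(Add(-88, 373), Mul(-1, Add(-234038, Mul(-1, Add(Rational(192, 107), Mul(Rational(3, 107), -7)))))) = Add(285, Mul(-1, Add(-234038, Mul(-1, Add(Rational(192, 107), Rational(-21, 107)))))) = Add(285, Mul(-1, Add(-234038, Mul(-1, Rational(171, 107))))) = Add(285, Mul(-1, Add(-234038, Rational(-171, 107)))) = Add(285, Mul(-1, Rational(-25042237, 107))) = Add(285, Rational(25042237, 107)) = Rational(25072732, 107)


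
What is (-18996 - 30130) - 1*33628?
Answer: -82754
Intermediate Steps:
(-18996 - 30130) - 1*33628 = -49126 - 33628 = -82754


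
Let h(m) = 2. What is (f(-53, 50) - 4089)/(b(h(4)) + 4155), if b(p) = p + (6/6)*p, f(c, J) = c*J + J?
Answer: -6689/4159 ≈ -1.6083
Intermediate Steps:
f(c, J) = J + J*c (f(c, J) = J*c + J = J + J*c)
b(p) = 2*p (b(p) = p + (6*(⅙))*p = p + 1*p = p + p = 2*p)
(f(-53, 50) - 4089)/(b(h(4)) + 4155) = (50*(1 - 53) - 4089)/(2*2 + 4155) = (50*(-52) - 4089)/(4 + 4155) = (-2600 - 4089)/4159 = -6689*1/4159 = -6689/4159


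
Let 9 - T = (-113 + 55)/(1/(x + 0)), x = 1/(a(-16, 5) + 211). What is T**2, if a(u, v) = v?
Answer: 1002001/11664 ≈ 85.905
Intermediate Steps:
x = 1/216 (x = 1/(5 + 211) = 1/216 ≈ 0.0046296)
T = 1001/108 (T = 9 - (-113 + 55)/(1/(1/216 + 0)) = 9 - (-58)/(1/(1/216)) = 9 - (-58)/216 = 9 - 1*(-29/108) = 9 + 29/108 = 1001/108 ≈ 9.2685)
T**2 = (1001/108)**2 = 1002001/11664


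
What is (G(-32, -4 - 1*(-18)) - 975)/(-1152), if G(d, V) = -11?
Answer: 493/576 ≈ 0.85590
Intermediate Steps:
(G(-32, -4 - 1*(-18)) - 975)/(-1152) = (-11 - 975)/(-1152) = -986*(-1/1152) = 493/576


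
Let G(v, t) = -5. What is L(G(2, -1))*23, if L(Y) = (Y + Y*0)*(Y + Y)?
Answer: 1150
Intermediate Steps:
L(Y) = 2*Y**2 (L(Y) = (Y + 0)*(2*Y) = Y*(2*Y) = 2*Y**2)
L(G(2, -1))*23 = (2*(-5)**2)*23 = (2*25)*23 = 50*23 = 1150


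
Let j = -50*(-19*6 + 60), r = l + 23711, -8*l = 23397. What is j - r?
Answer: -144691/8 ≈ -18086.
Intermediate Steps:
l = -23397/8 (l = -⅛*23397 = -23397/8 ≈ -2924.6)
r = 166291/8 (r = -23397/8 + 23711 = 166291/8 ≈ 20786.)
j = 2700 (j = -50*(-114 + 60) = -50*(-54) = 2700)
j - r = 2700 - 1*166291/8 = 2700 - 166291/8 = -144691/8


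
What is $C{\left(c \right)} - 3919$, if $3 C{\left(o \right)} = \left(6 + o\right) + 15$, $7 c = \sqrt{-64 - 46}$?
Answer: $-3912 + \frac{i \sqrt{110}}{21} \approx -3912.0 + 0.49943 i$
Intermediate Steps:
$c = \frac{i \sqrt{110}}{7}$ ($c = \frac{\sqrt{-64 - 46}}{7} = \frac{\sqrt{-110}}{7} = \frac{i \sqrt{110}}{7} \approx 1.4983 i$)
$C{\left(o \right)} = 7 + \frac{o}{3}$ ($C{\left(o \right)} = \frac{\left(6 + o\right) + 15}{3} = \frac{21 + o}{3} = 7 + \frac{o}{3}$)
$C{\left(c \right)} - 3919 = \left(7 + \frac{\frac{1}{7} i \sqrt{110}}{3}\right) - 3919 = \left(7 + \frac{i \sqrt{110}}{21}\right) - 3919 = -3912 + \frac{i \sqrt{110}}{21}$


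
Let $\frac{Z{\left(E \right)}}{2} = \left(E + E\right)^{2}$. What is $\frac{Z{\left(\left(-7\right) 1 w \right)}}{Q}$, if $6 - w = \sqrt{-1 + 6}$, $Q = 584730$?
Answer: $\frac{8036}{292365} - \frac{784 \sqrt{5}}{97455} \approx 0.0094976$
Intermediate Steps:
$w = 6 - \sqrt{5}$ ($w = 6 - \sqrt{-1 + 6} = 6 - \sqrt{5} \approx 3.7639$)
$Z{\left(E \right)} = 8 E^{2}$ ($Z{\left(E \right)} = 2 \left(E + E\right)^{2} = 2 \left(2 E\right)^{2} = 2 \cdot 4 E^{2} = 8 E^{2}$)
$\frac{Z{\left(\left(-7\right) 1 w \right)}}{Q} = \frac{8 \left(\left(-7\right) 1 \left(6 - \sqrt{5}\right)\right)^{2}}{584730} = 8 \left(- 7 \left(6 - \sqrt{5}\right)\right)^{2} \cdot \frac{1}{584730} = 8 \left(-42 + 7 \sqrt{5}\right)^{2} \cdot \frac{1}{584730} = \frac{4 \left(-42 + 7 \sqrt{5}\right)^{2}}{292365}$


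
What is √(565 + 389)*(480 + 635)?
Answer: 3345*√106 ≈ 34439.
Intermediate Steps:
√(565 + 389)*(480 + 635) = √954*1115 = (3*√106)*1115 = 3345*√106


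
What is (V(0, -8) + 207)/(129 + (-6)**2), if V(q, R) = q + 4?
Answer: 211/165 ≈ 1.2788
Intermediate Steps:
V(q, R) = 4 + q
(V(0, -8) + 207)/(129 + (-6)**2) = ((4 + 0) + 207)/(129 + (-6)**2) = (4 + 207)/(129 + 36) = 211/165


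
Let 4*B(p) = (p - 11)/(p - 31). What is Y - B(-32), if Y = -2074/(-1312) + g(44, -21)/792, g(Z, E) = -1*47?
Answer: 204697/151536 ≈ 1.3508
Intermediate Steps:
g(Z, E) = -47
Y = 98809/64944 (Y = -2074/(-1312) - 47/792 = -2074*(-1/1312) - 47*1/792 = 1037/656 - 47/792 = 98809/64944 ≈ 1.5215)
B(p) = (-11 + p)/(4*(-31 + p)) (B(p) = ((p - 11)/(p - 31))/4 = ((-11 + p)/(-31 + p))/4 = (-11 + p)/(4*(-31 + p)))
Y - B(-32) = 98809/64944 - (-11 - 32)/(4*(-31 - 32)) = 98809/64944 - (-43)/(4*(-63)) = 98809/64944 - (-1)*(-43)/(4*63) = 98809/64944 - 1*43/252 = 98809/64944 - 43/252 = 204697/151536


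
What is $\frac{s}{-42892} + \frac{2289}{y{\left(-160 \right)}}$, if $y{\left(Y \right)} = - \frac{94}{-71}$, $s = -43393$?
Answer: $\frac{3487421945}{2015924} \approx 1729.9$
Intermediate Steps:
$y{\left(Y \right)} = \frac{94}{71}$ ($y{\left(Y \right)} = \left(-94\right) \left(- \frac{1}{71}\right) = \frac{94}{71}$)
$\frac{s}{-42892} + \frac{2289}{y{\left(-160 \right)}} = - \frac{43393}{-42892} + \frac{2289}{\frac{94}{71}} = \left(-43393\right) \left(- \frac{1}{42892}\right) + 2289 \cdot \frac{71}{94} = \frac{43393}{42892} + \frac{162519}{94} = \frac{3487421945}{2015924}$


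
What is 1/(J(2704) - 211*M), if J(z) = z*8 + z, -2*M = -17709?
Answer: -2/3687927 ≈ -5.4231e-7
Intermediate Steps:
M = 17709/2 (M = -1/2*(-17709) = 17709/2 ≈ 8854.5)
J(z) = 9*z (J(z) = 8*z + z = 9*z)
1/(J(2704) - 211*M) = 1/(9*2704 - 211*17709/2) = 1/(24336 - 3736599/2) = 1/(-3687927/2) = -2/3687927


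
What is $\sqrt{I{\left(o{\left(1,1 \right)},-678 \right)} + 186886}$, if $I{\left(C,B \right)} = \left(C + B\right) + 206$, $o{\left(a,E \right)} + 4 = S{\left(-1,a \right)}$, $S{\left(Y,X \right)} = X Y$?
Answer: $\sqrt{186409} \approx 431.75$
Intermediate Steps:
$o{\left(a,E \right)} = -4 - a$ ($o{\left(a,E \right)} = -4 + a \left(-1\right) = -4 - a$)
$I{\left(C,B \right)} = 206 + B + C$ ($I{\left(C,B \right)} = \left(B + C\right) + 206 = 206 + B + C$)
$\sqrt{I{\left(o{\left(1,1 \right)},-678 \right)} + 186886} = \sqrt{\left(206 - 678 - 5\right) + 186886} = \sqrt{-477 + 186886} = \sqrt{186409}$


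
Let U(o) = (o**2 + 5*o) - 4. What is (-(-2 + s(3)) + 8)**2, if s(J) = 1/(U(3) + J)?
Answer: 52441/529 ≈ 99.132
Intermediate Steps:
U(o) = -4 + o**2 + 5*o
s(J) = 1/(20 + J) (s(J) = 1/((-4 + 3**2 + 5*3) + J) = 1/((-4 + 9 + 15) + J) = 1/(20 + J))
(-(-2 + s(3)) + 8)**2 = (-(-2 + 1/(20 + 3)) + 8)**2 = (-(-2 + 1/23) + 8)**2 = (-1*(-45/23) + 8)**2 = (45/23 + 8)**2 = (229/23)**2 = 52441/529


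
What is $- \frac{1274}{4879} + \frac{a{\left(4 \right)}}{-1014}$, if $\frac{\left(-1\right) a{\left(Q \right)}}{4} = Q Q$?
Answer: $- \frac{69970}{353379} \approx -0.198$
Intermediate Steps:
$a{\left(Q \right)} = - 4 Q^{2}$ ($a{\left(Q \right)} = - 4 Q Q = - 4 Q^{2}$)
$- \frac{1274}{4879} + \frac{a{\left(4 \right)}}{-1014} = - \frac{1274}{4879} + \frac{\left(-4\right) 4^{2}}{-1014} = \left(-1274\right) \frac{1}{4879} + \left(-4\right) 16 \left(- \frac{1}{1014}\right) = - \frac{182}{697} - - \frac{32}{507} = - \frac{182}{697} + \frac{32}{507} = - \frac{69970}{353379}$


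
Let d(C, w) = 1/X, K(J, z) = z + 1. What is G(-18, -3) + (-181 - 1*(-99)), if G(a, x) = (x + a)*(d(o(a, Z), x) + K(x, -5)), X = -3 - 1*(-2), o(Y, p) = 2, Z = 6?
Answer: 23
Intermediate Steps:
X = -1 (X = -3 + 2 = -1)
K(J, z) = 1 + z
d(C, w) = -1 (d(C, w) = 1/(-1) = -1)
G(a, x) = -5*a - 5*x (G(a, x) = (x + a)*(-1 + (1 - 5)) = (a + x)*(-1 - 4) = (a + x)*(-5) = -5*a - 5*x)
G(-18, -3) + (-181 - 1*(-99)) = (-5*(-18) - 5*(-3)) + (-181 - 1*(-99)) = (90 + 15) + (-181 + 99) = 105 - 82 = 23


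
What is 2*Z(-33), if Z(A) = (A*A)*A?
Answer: -71874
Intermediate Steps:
Z(A) = A³ (Z(A) = A²*A = A³)
2*Z(-33) = 2*(-33)³ = 2*(-35937) = -71874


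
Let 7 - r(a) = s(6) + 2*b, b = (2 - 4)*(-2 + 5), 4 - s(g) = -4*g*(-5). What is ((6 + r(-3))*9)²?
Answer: 1610361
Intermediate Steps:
s(g) = 4 - 20*g (s(g) = 4 - (-4*g)*(-5) = 4 - 20*g)
b = -6 (b = -2*3 = -6)
r(a) = 135 (r(a) = 7 - ((4 - 20*6) + 2*(-6)) = 7 - ((4 - 120) - 12) = 7 - (-116 - 12) = 7 - 1*(-128) = 7 + 128 = 135)
((6 + r(-3))*9)² = ((6 + 135)*9)² = (141*9)² = 1269² = 1610361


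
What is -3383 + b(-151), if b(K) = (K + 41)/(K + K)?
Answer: -510778/151 ≈ -3382.6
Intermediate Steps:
b(K) = (41 + K)/(2*K) (b(K) = (41 + K)/((2*K)) = (41 + K)*(1/(2*K)) = (41 + K)/(2*K))
-3383 + b(-151) = -3383 + (½)*(41 - 151)/(-151) = -3383 + (½)*(-1/151)*(-110) = -3383 + 55/151 = -510778/151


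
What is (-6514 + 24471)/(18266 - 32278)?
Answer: -17957/14012 ≈ -1.2815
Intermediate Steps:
(-6514 + 24471)/(18266 - 32278) = 17957/(-14012) = 17957*(-1/14012) = -17957/14012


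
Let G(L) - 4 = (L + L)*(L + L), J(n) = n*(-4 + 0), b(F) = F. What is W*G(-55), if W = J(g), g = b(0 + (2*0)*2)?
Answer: 0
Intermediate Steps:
g = 0 (g = 0 + (2*0)*2 = 0 + 0*2 = 0 + 0 = 0)
J(n) = -4*n (J(n) = n*(-4) = -4*n)
G(L) = 4 + 4*L**2 (G(L) = 4 + (L + L)*(L + L) = 4 + (2*L)*(2*L) = 4 + 4*L**2)
W = 0 (W = -4*0 = 0)
W*G(-55) = 0*(4 + 4*(-55)**2) = 0*(4 + 4*3025) = 0*(4 + 12100) = 0*12104 = 0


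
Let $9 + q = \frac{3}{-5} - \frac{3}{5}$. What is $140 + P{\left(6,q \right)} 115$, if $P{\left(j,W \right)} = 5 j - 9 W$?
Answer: $14147$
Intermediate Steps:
$q = - \frac{51}{5}$ ($q = -9 + \left(\frac{3}{-5} - \frac{3}{5}\right) = -9 + \left(3 \left(- \frac{1}{5}\right) - \frac{3}{5}\right) = -9 - \frac{6}{5} = - \frac{51}{5} \approx -10.2$)
$P{\left(j,W \right)} = - 9 W + 5 j$
$140 + P{\left(6,q \right)} 115 = 140 + \left(\left(-9\right) \left(- \frac{51}{5}\right) + 5 \cdot 6\right) 115 = 140 + \left(\frac{459}{5} + 30\right) 115 = 140 + \frac{609}{5} \cdot 115 = 140 + 14007 = 14147$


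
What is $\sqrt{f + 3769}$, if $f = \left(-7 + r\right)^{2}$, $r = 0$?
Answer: $\sqrt{3818} \approx 61.79$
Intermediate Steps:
$f = 49$ ($f = \left(-7 + 0\right)^{2} = \left(-7\right)^{2} = 49$)
$\sqrt{f + 3769} = \sqrt{49 + 3769} = \sqrt{3818}$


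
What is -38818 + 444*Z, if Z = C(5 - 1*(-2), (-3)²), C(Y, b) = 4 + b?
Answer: -33046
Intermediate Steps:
Z = 13 (Z = 4 + (-3)² = 4 + 9 = 13)
-38818 + 444*Z = -38818 + 444*13 = -38818 + 5772 = -33046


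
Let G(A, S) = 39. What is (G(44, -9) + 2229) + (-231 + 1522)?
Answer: 3559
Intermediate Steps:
(G(44, -9) + 2229) + (-231 + 1522) = (39 + 2229) + (-231 + 1522) = 2268 + 1291 = 3559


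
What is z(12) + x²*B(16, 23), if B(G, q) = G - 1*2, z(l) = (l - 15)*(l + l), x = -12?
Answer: 1944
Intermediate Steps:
z(l) = 2*l*(-15 + l) (z(l) = (-15 + l)*(2*l) = 2*l*(-15 + l))
B(G, q) = -2 + G (B(G, q) = G - 2 = -2 + G)
z(12) + x²*B(16, 23) = 2*12*(-15 + 12) + (-12)²*(-2 + 16) = 2*12*(-3) + 144*14 = -72 + 2016 = 1944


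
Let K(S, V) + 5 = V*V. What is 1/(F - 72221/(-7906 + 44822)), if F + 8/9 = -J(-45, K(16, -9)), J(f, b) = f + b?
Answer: -332244/11244881 ≈ -0.029546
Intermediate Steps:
K(S, V) = -5 + V**2 (K(S, V) = -5 + V*V = -5 + V**2)
J(f, b) = b + f
F = -287/9 (F = -8/9 - ((-5 + (-9)**2) - 45) = -8/9 - ((-5 + 81) - 45) = -8/9 - (76 - 45) = -8/9 - 1*31 = -8/9 - 31 = -287/9 ≈ -31.889)
1/(F - 72221/(-7906 + 44822)) = 1/(-287/9 - 72221/(-7906 + 44822)) = 1/(-287/9 - 72221/36916) = 1/(-11244881/332244) = -332244/11244881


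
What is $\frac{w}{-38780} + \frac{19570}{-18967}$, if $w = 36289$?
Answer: $- \frac{1447218063}{735540260} \approx -1.9676$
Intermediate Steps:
$\frac{w}{-38780} + \frac{19570}{-18967} = \frac{36289}{-38780} + \frac{19570}{-18967} = 36289 \left(- \frac{1}{38780}\right) + 19570 \left(- \frac{1}{18967}\right) = - \frac{36289}{38780} - \frac{19570}{18967} = - \frac{1447218063}{735540260}$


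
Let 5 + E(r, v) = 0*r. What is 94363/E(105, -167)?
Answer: -94363/5 ≈ -18873.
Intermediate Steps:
E(r, v) = -5 (E(r, v) = -5 + 0*r = -5 + 0 = -5)
94363/E(105, -167) = 94363/(-5) = 94363*(-⅕) = -94363/5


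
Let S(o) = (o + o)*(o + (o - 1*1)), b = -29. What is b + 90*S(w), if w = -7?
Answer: 18871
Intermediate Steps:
S(o) = 2*o*(-1 + 2*o) (S(o) = (2*o)*(o + (o - 1)) = (2*o)*(o + (-1 + o)) = (2*o)*(-1 + 2*o) = 2*o*(-1 + 2*o))
b + 90*S(w) = -29 + 90*(2*(-7)*(-1 + 2*(-7))) = -29 + 90*(2*(-7)*(-1 - 14)) = -29 + 90*(2*(-7)*(-15)) = -29 + 90*210 = -29 + 18900 = 18871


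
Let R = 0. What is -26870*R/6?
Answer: 0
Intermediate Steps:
-26870*R/6 = -0/6 = -26870*0 = 0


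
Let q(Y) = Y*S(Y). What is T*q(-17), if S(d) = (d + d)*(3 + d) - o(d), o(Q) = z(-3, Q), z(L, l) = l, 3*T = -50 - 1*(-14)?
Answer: 100572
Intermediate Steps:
T = -12 (T = (-50 - 1*(-14))/3 = (-50 + 14)/3 = (⅓)*(-36) = -12)
o(Q) = Q
S(d) = -d + 2*d*(3 + d) (S(d) = (d + d)*(3 + d) - d = (2*d)*(3 + d) - d = 2*d*(3 + d) - d = -d + 2*d*(3 + d))
q(Y) = Y²*(5 + 2*Y) (q(Y) = Y*(Y*(5 + 2*Y)) = Y²*(5 + 2*Y))
T*q(-17) = -12*(-17)²*(5 + 2*(-17)) = -3468*(5 - 34) = -3468*(-29) = -12*(-8381) = 100572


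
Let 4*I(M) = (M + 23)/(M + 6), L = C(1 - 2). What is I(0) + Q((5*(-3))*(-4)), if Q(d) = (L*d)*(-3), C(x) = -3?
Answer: 12983/24 ≈ 540.96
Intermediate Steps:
L = -3
Q(d) = 9*d (Q(d) = -3*d*(-3) = 9*d)
I(M) = (23 + M)/(4*(6 + M)) (I(M) = ((M + 23)/(M + 6))/4 = ((23 + M)/(6 + M))/4 = (23 + M)/(4*(6 + M)))
I(0) + Q((5*(-3))*(-4)) = (23 + 0)/(4*(6 + 0)) + 9*((5*(-3))*(-4)) = (¼)*23/6 + 9*(-15*(-4)) = (¼)*(⅙)*23 + 9*60 = 23/24 + 540 = 12983/24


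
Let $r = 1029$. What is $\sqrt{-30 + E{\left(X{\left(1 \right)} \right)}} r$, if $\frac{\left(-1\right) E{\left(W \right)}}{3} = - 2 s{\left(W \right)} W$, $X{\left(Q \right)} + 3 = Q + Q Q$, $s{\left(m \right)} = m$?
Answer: $2058 i \sqrt{6} \approx 5041.0 i$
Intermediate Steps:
$X{\left(Q \right)} = -3 + Q + Q^{2}$ ($X{\left(Q \right)} = -3 + \left(Q + Q Q\right) = -3 + \left(Q + Q^{2}\right) = -3 + Q + Q^{2}$)
$E{\left(W \right)} = 6 W^{2}$ ($E{\left(W \right)} = - 3 - 2 W W = - 3 \left(- 2 W^{2}\right) = 6 W^{2}$)
$\sqrt{-30 + E{\left(X{\left(1 \right)} \right)}} r = \sqrt{-30 + 6 \left(-3 + 1 + 1^{2}\right)^{2}} \cdot 1029 = \sqrt{-30 + 6 \left(-3 + 1 + 1\right)^{2}} \cdot 1029 = \sqrt{-30 + 6 \left(-1\right)^{2}} \cdot 1029 = \sqrt{-30 + 6 \cdot 1} \cdot 1029 = \sqrt{-30 + 6} \cdot 1029 = \sqrt{-24} \cdot 1029 = 2 i \sqrt{6} \cdot 1029 = 2058 i \sqrt{6}$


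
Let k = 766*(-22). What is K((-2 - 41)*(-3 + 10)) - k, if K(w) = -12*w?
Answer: 20464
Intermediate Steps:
k = -16852
K((-2 - 41)*(-3 + 10)) - k = -12*(-2 - 41)*(-3 + 10) - 1*(-16852) = -(-516)*7 + 16852 = -12*(-301) + 16852 = 3612 + 16852 = 20464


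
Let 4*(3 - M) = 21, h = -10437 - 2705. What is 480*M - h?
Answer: 12062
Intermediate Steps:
h = -13142
M = -9/4 (M = 3 - 1/4*21 = 3 - 21/4 = -9/4 ≈ -2.2500)
480*M - h = 480*(-9/4) - 1*(-13142) = -1080 + 13142 = 12062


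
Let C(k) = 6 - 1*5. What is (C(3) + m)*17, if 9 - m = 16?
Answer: -102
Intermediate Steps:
m = -7 (m = 9 - 1*16 = 9 - 16 = -7)
C(k) = 1 (C(k) = 6 - 5 = 1)
(C(3) + m)*17 = (1 - 7)*17 = -6*17 = -102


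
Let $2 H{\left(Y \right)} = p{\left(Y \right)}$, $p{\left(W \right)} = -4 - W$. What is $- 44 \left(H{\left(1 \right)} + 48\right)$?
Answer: $-2002$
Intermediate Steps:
$H{\left(Y \right)} = -2 - \frac{Y}{2}$ ($H{\left(Y \right)} = \frac{-4 - Y}{2} = -2 - \frac{Y}{2}$)
$- 44 \left(H{\left(1 \right)} + 48\right) = - 44 \left(\left(-2 - \frac{1}{2}\right) + 48\right) = - 44 \left(- \frac{5}{2} + 48\right) = \left(-44\right) \frac{91}{2} = -2002$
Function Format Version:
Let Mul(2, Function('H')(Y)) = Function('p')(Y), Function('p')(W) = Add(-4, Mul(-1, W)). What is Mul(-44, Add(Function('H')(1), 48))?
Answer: -2002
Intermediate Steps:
Function('H')(Y) = Add(-2, Mul(Rational(-1, 2), Y)) (Function('H')(Y) = Mul(Rational(1, 2), Add(-4, Mul(-1, Y))) = Add(-2, Mul(Rational(-1, 2), Y)))
Mul(-44, Add(Function('H')(1), 48)) = Mul(-44, Add(Add(-2, Mul(Rational(-1, 2), 1)), 48)) = Mul(-44, Add(Add(-2, Rational(-1, 2)), 48)) = Mul(-44, Add(Rational(-5, 2), 48)) = Mul(-44, Rational(91, 2)) = -2002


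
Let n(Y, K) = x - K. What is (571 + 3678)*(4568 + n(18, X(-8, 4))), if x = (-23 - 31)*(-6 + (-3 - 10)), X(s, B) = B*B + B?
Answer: 23683926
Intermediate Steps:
X(s, B) = B + B² (X(s, B) = B² + B = B + B²)
x = 1026 (x = -54*(-6 - 13) = -54*(-19) = 1026)
n(Y, K) = 1026 - K
(571 + 3678)*(4568 + n(18, X(-8, 4))) = (571 + 3678)*(4568 + (1026 - 4*(1 + 4))) = 4249*(4568 + (1026 - 4*5)) = 4249*(4568 + (1026 - 1*20)) = 4249*(4568 + (1026 - 20)) = 4249*(4568 + 1006) = 4249*5574 = 23683926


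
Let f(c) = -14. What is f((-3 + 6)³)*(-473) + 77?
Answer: 6699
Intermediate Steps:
f((-3 + 6)³)*(-473) + 77 = -14*(-473) + 77 = 6622 + 77 = 6699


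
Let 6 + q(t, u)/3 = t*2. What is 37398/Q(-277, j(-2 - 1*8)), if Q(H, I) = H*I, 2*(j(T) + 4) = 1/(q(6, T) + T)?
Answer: 199456/5817 ≈ 34.288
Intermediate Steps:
q(t, u) = -18 + 6*t (q(t, u) = -18 + 3*(t*2) = -18 + 3*(2*t) = -18 + 6*t)
j(T) = -4 + 1/(2*(18 + T)) (j(T) = -4 + 1/(2*((-18 + 6*6) + T)) = -4 + 1/(2*((-18 + 36) + T)) = -4 + 1/(2*(18 + T)))
37398/Q(-277, j(-2 - 1*8)) = 37398/((-277*(-143 - 8*(-2 - 1*8))/(2*(18 + (-2 - 1*8))))) = 37398/((-277*(-143 - 8*(-2 - 8))/(2*(18 + (-2 - 8))))) = 37398/((-277*(-143 - 8*(-10))/(2*(18 - 10)))) = 37398/((-277*(-143 + 80)/(2*8))) = 37398/((-277*(-63)/(2*8))) = 37398/((-277*(-63/16))) = 37398/(17451/16) = 37398*(16/17451) = 199456/5817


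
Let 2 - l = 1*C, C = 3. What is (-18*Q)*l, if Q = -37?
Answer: -666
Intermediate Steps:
l = -1 (l = 2 - 3 = -1)
(-18*Q)*l = -18*(-37)*(-1) = 666*(-1) = -666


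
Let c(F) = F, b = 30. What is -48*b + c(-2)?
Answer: -1442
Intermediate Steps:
-48*b + c(-2) = -48*30 - 2 = -1440 - 2 = -1442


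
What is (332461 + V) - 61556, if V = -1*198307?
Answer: 72598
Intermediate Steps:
V = -198307
(332461 + V) - 61556 = (332461 - 198307) - 61556 = 134154 - 61556 = 72598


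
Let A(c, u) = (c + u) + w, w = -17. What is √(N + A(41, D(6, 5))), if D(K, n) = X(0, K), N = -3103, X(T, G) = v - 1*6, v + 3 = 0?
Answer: 4*I*√193 ≈ 55.57*I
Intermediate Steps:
v = -3 (v = -3 + 0 = -3)
X(T, G) = -9 (X(T, G) = -3 - 1*6 = -3 - 6 = -9)
D(K, n) = -9
A(c, u) = -17 + c + u (A(c, u) = (c + u) - 17 = -17 + c + u)
√(N + A(41, D(6, 5))) = √(-3103 + (-17 + 41 - 9)) = √(-3103 + 15) = √(-3088) = 4*I*√193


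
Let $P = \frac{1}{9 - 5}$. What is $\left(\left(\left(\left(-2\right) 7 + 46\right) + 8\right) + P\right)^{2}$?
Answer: $\frac{25921}{16} \approx 1620.1$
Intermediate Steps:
$P = \frac{1}{4} \approx 0.25$
$\left(\left(\left(\left(-2\right) 7 + 46\right) + 8\right) + P\right)^{2} = \left(\left(\left(\left(-2\right) 7 + 46\right) + 8\right) + \frac{1}{4}\right)^{2} = \left(\left(\left(-14 + 46\right) + 8\right) + \frac{1}{4}\right)^{2} = \left(\left(32 + 8\right) + \frac{1}{4}\right)^{2} = \left(40 + \frac{1}{4}\right)^{2} = \left(\frac{161}{4}\right)^{2} = \frac{25921}{16}$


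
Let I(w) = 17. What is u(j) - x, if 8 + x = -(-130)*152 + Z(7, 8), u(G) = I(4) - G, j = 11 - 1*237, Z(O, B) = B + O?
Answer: -19524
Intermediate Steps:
j = -226 (j = 11 - 237 = -226)
u(G) = 17 - G
x = 19767 (x = -8 + (-(-130)*152 + (8 + 7)) = -8 + (-130*(-152) + 15) = -8 + (19760 + 15) = -8 + 19775 = 19767)
u(j) - x = (17 - 1*(-226)) - 1*19767 = (17 + 226) - 19767 = 243 - 19767 = -19524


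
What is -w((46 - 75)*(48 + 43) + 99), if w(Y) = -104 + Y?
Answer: 2644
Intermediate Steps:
-w((46 - 75)*(48 + 43) + 99) = -(-104 + ((46 - 75)*(48 + 43) + 99)) = -(-104 + (-29*91 + 99)) = -(-104 + (-2639 + 99)) = -(-104 - 2540) = -1*(-2644) = 2644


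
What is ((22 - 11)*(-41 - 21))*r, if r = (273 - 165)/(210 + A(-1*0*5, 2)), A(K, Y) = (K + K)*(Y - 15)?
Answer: -12276/35 ≈ -350.74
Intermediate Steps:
A(K, Y) = 2*K*(-15 + Y) (A(K, Y) = (2*K)*(-15 + Y) = 2*K*(-15 + Y))
r = 18/35 (r = (273 - 165)/(210 + 2*(-1*0*5)*(-15 + 2)) = 108/(210 + 2*(0*5)*(-13)) = 108/(210 + 2*0*(-13)) = 108/(210 + 0) = 108/210 = 108*(1/210) = 18/35 ≈ 0.51429)
((22 - 11)*(-41 - 21))*r = ((22 - 11)*(-41 - 21))*(18/35) = (11*(-62))*(18/35) = -682*18/35 = -12276/35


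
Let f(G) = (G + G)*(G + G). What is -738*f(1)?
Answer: -2952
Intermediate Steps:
f(G) = 4*G² (f(G) = (2*G)*(2*G) = 4*G²)
-738*f(1) = -2952*1² = -2952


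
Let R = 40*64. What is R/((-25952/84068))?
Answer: -6725440/811 ≈ -8292.8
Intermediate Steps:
R = 2560
R/((-25952/84068)) = 2560/((-25952/84068)) = 2560/((-25952*1/84068)) = 2560/(-6488/21017) = 2560*(-21017/6488) = -6725440/811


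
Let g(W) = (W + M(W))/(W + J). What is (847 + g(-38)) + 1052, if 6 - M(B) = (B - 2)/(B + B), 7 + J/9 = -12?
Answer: 7541547/3971 ≈ 1899.2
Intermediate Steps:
J = -171 (J = -63 + 9*(-12) = -63 - 108 = -171)
M(B) = 6 - (-2 + B)/(2*B) (M(B) = 6 - (B - 2)/(B + B) = 6 - (-2 + B)/(2*B))
g(W) = (11/2 + W + 1/W)/(-171 + W) (g(W) = (W + (11/2 + 1/W))/(W - 171) = (11/2 + W + 1/W)/(-171 + W))
(847 + g(-38)) + 1052 = (847 + (1 + (-38)² + (11/2)*(-38))/((-38)*(-171 - 38))) + 1052 = (847 - 1/38*(1 + 1444 - 209)/(-209)) + 1052 = (847 - 1/38*(-1/209)*1236) + 1052 = (847 + 618/3971) + 1052 = 3364055/3971 + 1052 = 7541547/3971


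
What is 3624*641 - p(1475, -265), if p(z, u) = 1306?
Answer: 2321678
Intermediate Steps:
3624*641 - p(1475, -265) = 3624*641 - 1*1306 = 2322984 - 1306 = 2321678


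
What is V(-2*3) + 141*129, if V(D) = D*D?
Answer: 18225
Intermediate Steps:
V(D) = D²
V(-2*3) + 141*129 = (-2*3)² + 141*129 = (-6)² + 18189 = 36 + 18189 = 18225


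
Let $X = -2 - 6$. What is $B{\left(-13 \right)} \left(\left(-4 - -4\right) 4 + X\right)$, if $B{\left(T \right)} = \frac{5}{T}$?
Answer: $\frac{40}{13} \approx 3.0769$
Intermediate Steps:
$X = -8$ ($X = -2 - 6 = -8$)
$B{\left(-13 \right)} \left(\left(-4 - -4\right) 4 + X\right) = \frac{5}{-13} \left(\left(-4 - -4\right) 4 - 8\right) = 5 \left(- \frac{1}{13}\right) \left(\left(-4 + 4\right) 4 - 8\right) = - \frac{5 \left(0 \cdot 4 - 8\right)}{13} = - \frac{5 \left(0 - 8\right)}{13} = \left(- \frac{5}{13}\right) \left(-8\right) = \frac{40}{13}$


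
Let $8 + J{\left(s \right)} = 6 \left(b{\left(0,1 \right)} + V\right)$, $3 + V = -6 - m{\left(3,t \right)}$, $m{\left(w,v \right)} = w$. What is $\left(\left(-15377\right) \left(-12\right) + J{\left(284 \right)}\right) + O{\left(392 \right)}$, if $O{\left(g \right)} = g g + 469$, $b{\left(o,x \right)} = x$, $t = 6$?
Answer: $338583$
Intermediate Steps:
$V = -12$ ($V = -3 - 9 = -12$)
$O{\left(g \right)} = 469 + g^{2}$ ($O{\left(g \right)} = g^{2} + 469 = 469 + g^{2}$)
$J{\left(s \right)} = -74$ ($J{\left(s \right)} = -8 + 6 \left(1 - 12\right) = -8 + 6 \left(-11\right) = -8 - 66 = -74$)
$\left(\left(-15377\right) \left(-12\right) + J{\left(284 \right)}\right) + O{\left(392 \right)} = \left(\left(-15377\right) \left(-12\right) - 74\right) + \left(469 + 392^{2}\right) = \left(184524 - 74\right) + \left(469 + 153664\right) = 184450 + 154133 = 338583$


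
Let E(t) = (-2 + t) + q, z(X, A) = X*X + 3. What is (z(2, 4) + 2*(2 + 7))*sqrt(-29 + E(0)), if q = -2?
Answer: 25*I*sqrt(33) ≈ 143.61*I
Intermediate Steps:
z(X, A) = 3 + X**2 (z(X, A) = X**2 + 3 = 3 + X**2)
E(t) = -4 + t (E(t) = (-2 + t) - 2 = -4 + t)
(z(2, 4) + 2*(2 + 7))*sqrt(-29 + E(0)) = ((3 + 2**2) + 2*(2 + 7))*sqrt(-29 + (-4 + 0)) = ((3 + 4) + 2*9)*sqrt(-29 - 4) = (7 + 18)*sqrt(-33) = 25*(I*sqrt(33)) = 25*I*sqrt(33)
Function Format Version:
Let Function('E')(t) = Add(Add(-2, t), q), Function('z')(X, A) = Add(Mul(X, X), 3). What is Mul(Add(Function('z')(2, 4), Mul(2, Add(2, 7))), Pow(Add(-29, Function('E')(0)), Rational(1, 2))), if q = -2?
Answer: Mul(25, I, Pow(33, Rational(1, 2))) ≈ Mul(143.61, I)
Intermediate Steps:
Function('z')(X, A) = Add(3, Pow(X, 2)) (Function('z')(X, A) = Add(Pow(X, 2), 3) = Add(3, Pow(X, 2)))
Function('E')(t) = Add(-4, t) (Function('E')(t) = Add(Add(-2, t), -2) = Add(-4, t))
Mul(Add(Function('z')(2, 4), Mul(2, Add(2, 7))), Pow(Add(-29, Function('E')(0)), Rational(1, 2))) = Mul(Add(Add(3, Pow(2, 2)), Mul(2, Add(2, 7))), Pow(Add(-29, Add(-4, 0)), Rational(1, 2))) = Mul(Add(Add(3, 4), Mul(2, 9)), Pow(Add(-29, -4), Rational(1, 2))) = Mul(Add(7, 18), Pow(-33, Rational(1, 2))) = Mul(25, Mul(I, Pow(33, Rational(1, 2)))) = Mul(25, I, Pow(33, Rational(1, 2)))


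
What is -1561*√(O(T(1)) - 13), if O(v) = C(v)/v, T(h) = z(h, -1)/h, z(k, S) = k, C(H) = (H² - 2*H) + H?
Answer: -1561*I*√13 ≈ -5628.3*I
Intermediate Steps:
C(H) = H² - H
T(h) = 1 (T(h) = h/h = 1)
O(v) = -1 + v (O(v) = (v*(-1 + v))/v = -1 + v)
-1561*√(O(T(1)) - 13) = -1561*√((-1 + 1) - 13) = -1561*√(0 - 13) = -1561*I*√13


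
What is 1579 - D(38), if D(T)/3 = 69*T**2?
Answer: -297329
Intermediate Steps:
D(T) = 207*T**2 (D(T) = 3*(69*T**2) = 207*T**2)
1579 - D(38) = 1579 - 207*38**2 = 1579 - 207*1444 = 1579 - 1*298908 = 1579 - 298908 = -297329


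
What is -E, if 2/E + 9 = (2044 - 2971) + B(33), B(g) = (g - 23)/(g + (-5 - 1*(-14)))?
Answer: 42/19651 ≈ 0.0021373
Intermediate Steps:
B(g) = (-23 + g)/(9 + g) (B(g) = (-23 + g)/(g + (-5 + 14)) = (-23 + g)/(g + 9) = (-23 + g)/(9 + g))
E = -42/19651 (E = 2/(-9 + ((2044 - 2971) + (-23 + 33)/(9 + 33))) = 2/(-9 + (-927 + 10/42)) = 2/(-9 + (-927 + (1/42)*10)) = 2/(-9 + (-927 + 5/21)) = 2/(-9 - 19462/21) = 2/(-19651/21) = 2*(-21/19651) = -42/19651 ≈ -0.0021373)
-E = -1*(-42/19651) = 42/19651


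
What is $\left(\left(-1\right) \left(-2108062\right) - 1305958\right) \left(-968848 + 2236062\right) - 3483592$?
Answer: $1016433934664$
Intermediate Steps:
$\left(\left(-1\right) \left(-2108062\right) - 1305958\right) \left(-968848 + 2236062\right) - 3483592 = \left(2108062 - 1305958\right) 1267214 - 3483592 = 802104 \cdot 1267214 - 3483592 = 1016437418256 - 3483592 = 1016433934664$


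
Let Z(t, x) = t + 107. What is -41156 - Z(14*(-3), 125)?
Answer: -41221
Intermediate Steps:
Z(t, x) = 107 + t
-41156 - Z(14*(-3), 125) = -41156 - (107 + 14*(-3)) = -41156 - (107 - 42) = -41156 - 1*65 = -41156 - 65 = -41221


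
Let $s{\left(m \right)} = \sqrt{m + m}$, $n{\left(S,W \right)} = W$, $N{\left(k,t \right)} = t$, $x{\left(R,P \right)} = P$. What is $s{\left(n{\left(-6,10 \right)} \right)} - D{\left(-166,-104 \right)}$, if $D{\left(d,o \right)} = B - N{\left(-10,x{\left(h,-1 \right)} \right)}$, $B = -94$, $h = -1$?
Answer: $93 + 2 \sqrt{5} \approx 97.472$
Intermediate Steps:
$D{\left(d,o \right)} = -93$ ($D{\left(d,o \right)} = -94 - -1 = -94 + 1 = -93$)
$s{\left(m \right)} = \sqrt{2} \sqrt{m}$ ($s{\left(m \right)} = \sqrt{2 m} = \sqrt{2} \sqrt{m}$)
$s{\left(n{\left(-6,10 \right)} \right)} - D{\left(-166,-104 \right)} = \sqrt{2} \sqrt{10} - -93 = 2 \sqrt{5} + 93 = 93 + 2 \sqrt{5}$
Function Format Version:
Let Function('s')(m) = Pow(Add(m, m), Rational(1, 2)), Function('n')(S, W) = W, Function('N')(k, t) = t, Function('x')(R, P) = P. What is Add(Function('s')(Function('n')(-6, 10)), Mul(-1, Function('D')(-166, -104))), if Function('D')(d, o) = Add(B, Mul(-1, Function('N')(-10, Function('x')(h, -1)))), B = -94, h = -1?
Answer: Add(93, Mul(2, Pow(5, Rational(1, 2)))) ≈ 97.472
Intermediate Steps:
Function('D')(d, o) = -93 (Function('D')(d, o) = Add(-94, Mul(-1, -1)) = Add(-94, 1) = -93)
Function('s')(m) = Mul(Pow(2, Rational(1, 2)), Pow(m, Rational(1, 2))) (Function('s')(m) = Pow(Mul(2, m), Rational(1, 2)) = Mul(Pow(2, Rational(1, 2)), Pow(m, Rational(1, 2))))
Add(Function('s')(Function('n')(-6, 10)), Mul(-1, Function('D')(-166, -104))) = Add(Mul(Pow(2, Rational(1, 2)), Pow(10, Rational(1, 2))), Mul(-1, -93)) = Add(Mul(2, Pow(5, Rational(1, 2))), 93) = Add(93, Mul(2, Pow(5, Rational(1, 2))))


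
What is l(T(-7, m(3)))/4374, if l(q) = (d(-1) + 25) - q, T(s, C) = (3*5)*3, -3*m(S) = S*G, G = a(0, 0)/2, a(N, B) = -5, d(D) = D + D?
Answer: -11/2187 ≈ -0.0050297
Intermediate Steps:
d(D) = 2*D
G = -5/2 ≈ -2.5000
m(S) = 5*S/6 (m(S) = -S*(-5)/(3*2) = -(-5)*S/6 = 5*S/6)
T(s, C) = 45 (T(s, C) = 15*3 = 45)
l(q) = 23 - q (l(q) = (2*(-1) + 25) - q = (-2 + 25) - q = 23 - q)
l(T(-7, m(3)))/4374 = (23 - 1*45)/4374 = (23 - 45)*(1/4374) = -22*1/4374 = -11/2187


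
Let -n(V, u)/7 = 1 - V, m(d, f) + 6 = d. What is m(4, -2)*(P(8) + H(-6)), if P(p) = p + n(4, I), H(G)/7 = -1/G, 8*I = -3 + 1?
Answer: -181/3 ≈ -60.333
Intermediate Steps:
I = -¼ (I = (-3 + 1)/8 = (⅛)*(-2) = -¼ ≈ -0.25000)
m(d, f) = -6 + d
n(V, u) = -7 + 7*V (n(V, u) = -7*(1 - V) = -7 + 7*V)
H(G) = -7/G (H(G) = 7*(-1/G) = -7/G)
P(p) = 21 + p (P(p) = p + (-7 + 7*4) = p + (-7 + 28) = p + 21 = 21 + p)
m(4, -2)*(P(8) + H(-6)) = (-6 + 4)*((21 + 8) - 7/(-6)) = -2*(29 - 7*(-⅙)) = -2*(29 + 7/6) = -2*181/6 = -181/3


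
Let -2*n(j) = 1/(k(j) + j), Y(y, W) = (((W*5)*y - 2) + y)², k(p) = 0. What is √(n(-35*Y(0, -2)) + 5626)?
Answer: √110269670/140 ≈ 75.007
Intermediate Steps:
Y(y, W) = (-2 + y + 5*W*y)² (Y(y, W) = (((5*W)*y - 2) + y)² = ((5*W*y - 2) + y)² = ((-2 + 5*W*y) + y)² = (-2 + y + 5*W*y)²)
n(j) = -1/(2*j) (n(j) = -1/(2*(0 + j)) = -1/(2*j))
√(n(-35*Y(0, -2)) + 5626) = √(-(-1/(35*(-2 + 0 + 5*(-2)*0)²))/2 + 5626) = √(-(-1/(35*(-2 + 0 + 0)²))/2 + 5626) = √(-1/(2*((-35*(-2)²))) + 5626) = √(-1/(2*((-35*4))) + 5626) = √(-½/(-140) + 5626) = √(-½*(-1/140) + 5626) = √(1/280 + 5626) = √(1575281/280) = √110269670/140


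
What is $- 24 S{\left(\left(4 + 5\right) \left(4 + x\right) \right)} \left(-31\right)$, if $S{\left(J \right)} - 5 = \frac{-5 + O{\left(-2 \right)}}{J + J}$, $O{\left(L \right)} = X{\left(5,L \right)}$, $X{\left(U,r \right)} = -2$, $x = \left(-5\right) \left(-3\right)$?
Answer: $\frac{211172}{57} \approx 3704.8$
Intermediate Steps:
$x = 15$
$O{\left(L \right)} = -2$
$S{\left(J \right)} = 5 - \frac{7}{2 J}$ ($S{\left(J \right)} = 5 + \frac{-5 - 2}{J + J} = 5 - \frac{7}{2 J}$)
$- 24 S{\left(\left(4 + 5\right) \left(4 + x\right) \right)} \left(-31\right) = - 24 \left(5 - \frac{7}{2 \left(4 + 5\right) \left(4 + 15\right)}\right) \left(-31\right) = - 24 \left(5 - \frac{7}{2 \cdot 9 \cdot 19}\right) \left(-31\right) = - 24 \left(5 - \frac{7}{2 \cdot 171}\right) \left(-31\right) = - 24 \left(5 - \frac{7}{342}\right) \left(-31\right) = \left(-24\right) \frac{1703}{342} \left(-31\right) = \left(- \frac{6812}{57}\right) \left(-31\right) = \frac{211172}{57}$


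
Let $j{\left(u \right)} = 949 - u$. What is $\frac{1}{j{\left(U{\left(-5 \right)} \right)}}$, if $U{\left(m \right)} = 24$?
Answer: $\frac{1}{925} \approx 0.0010811$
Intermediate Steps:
$\frac{1}{j{\left(U{\left(-5 \right)} \right)}} = \frac{1}{949 - 24} = \frac{1}{925}$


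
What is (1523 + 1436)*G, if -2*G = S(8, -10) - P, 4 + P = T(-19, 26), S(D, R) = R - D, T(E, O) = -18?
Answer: -5918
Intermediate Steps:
P = -22 (P = -4 - 18 = -22)
G = -2 (G = -((-10 - 1*8) - 1*(-22))/2 = -((-10 - 8) + 22)/2 = -(-18 + 22)/2 = -1/2*4 = -2)
(1523 + 1436)*G = (1523 + 1436)*(-2) = 2959*(-2) = -5918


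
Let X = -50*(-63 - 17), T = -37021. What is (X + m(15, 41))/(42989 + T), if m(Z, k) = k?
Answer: 4041/5968 ≈ 0.67711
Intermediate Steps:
X = 4000 (X = -50*(-80) = 4000)
(X + m(15, 41))/(42989 + T) = (4000 + 41)/(42989 - 37021) = 4041/5968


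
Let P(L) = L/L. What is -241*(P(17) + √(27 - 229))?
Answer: -241 - 241*I*√202 ≈ -241.0 - 3425.3*I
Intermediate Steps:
P(L) = 1
-241*(P(17) + √(27 - 229)) = -241*(1 + √(27 - 229)) = -241*(1 + √(-202)) = -241*(1 + I*√202) = -241 - 241*I*√202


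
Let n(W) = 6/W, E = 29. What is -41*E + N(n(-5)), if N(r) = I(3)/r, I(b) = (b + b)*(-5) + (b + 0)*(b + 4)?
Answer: -2363/2 ≈ -1181.5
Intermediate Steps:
I(b) = -10*b + b*(4 + b) (I(b) = (2*b)*(-5) + b*(4 + b) = -10*b + b*(4 + b))
N(r) = -9/r (N(r) = (3*(-6 + 3))/r = (3*(-3))/r = -9/r)
-41*E + N(n(-5)) = -41*29 - 9/(6/(-5)) = -1189 - 9/(6*(-1/5)) = -1189 - 9/(-6/5) = -1189 - 9*(-5/6) = -1189 + 15/2 = -2363/2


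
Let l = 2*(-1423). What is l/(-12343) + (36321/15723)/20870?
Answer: 311443977521/1350073266810 ≈ 0.23069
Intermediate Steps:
l = -2846
l/(-12343) + (36321/15723)/20870 = -2846/(-12343) + (36321/15723)/20870 = -2846*(-1/12343) + (36321*(1/15723))*(1/20870) = 2846/12343 + (12107/5241)*(1/20870) = 2846/12343 + 12107/109379670 = 311443977521/1350073266810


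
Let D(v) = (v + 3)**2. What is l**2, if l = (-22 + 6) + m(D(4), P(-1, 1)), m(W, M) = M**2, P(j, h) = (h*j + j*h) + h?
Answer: 225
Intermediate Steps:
P(j, h) = h + 2*h*j (P(j, h) = (h*j + h*j) + h = 2*h*j + h = h + 2*h*j)
D(v) = (3 + v)**2
l = -15 (l = (-22 + 6) + (1*(1 + 2*(-1)))**2 = -16 + (1*(1 - 2))**2 = -16 + (1*(-1))**2 = -16 + (-1)**2 = -16 + 1 = -15)
l**2 = (-15)**2 = 225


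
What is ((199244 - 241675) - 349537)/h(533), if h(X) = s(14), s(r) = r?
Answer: -195984/7 ≈ -27998.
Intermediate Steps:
h(X) = 14
((199244 - 241675) - 349537)/h(533) = ((199244 - 241675) - 349537)/14 = (-42431 - 349537)*(1/14) = -391968*1/14 = -195984/7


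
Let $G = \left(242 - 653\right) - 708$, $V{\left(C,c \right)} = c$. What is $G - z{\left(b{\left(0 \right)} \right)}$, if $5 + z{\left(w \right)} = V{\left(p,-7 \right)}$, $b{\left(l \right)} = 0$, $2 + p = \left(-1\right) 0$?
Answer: $-1107$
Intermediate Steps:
$p = -2$ ($p = -2 - 0 = -2 + 0 = -2$)
$z{\left(w \right)} = -12$ ($z{\left(w \right)} = -5 - 7 = -12$)
$G = -1119$ ($G = -411 - 708 = -1119$)
$G - z{\left(b{\left(0 \right)} \right)} = -1119 - -12 = -1119 + 12 = -1107$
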